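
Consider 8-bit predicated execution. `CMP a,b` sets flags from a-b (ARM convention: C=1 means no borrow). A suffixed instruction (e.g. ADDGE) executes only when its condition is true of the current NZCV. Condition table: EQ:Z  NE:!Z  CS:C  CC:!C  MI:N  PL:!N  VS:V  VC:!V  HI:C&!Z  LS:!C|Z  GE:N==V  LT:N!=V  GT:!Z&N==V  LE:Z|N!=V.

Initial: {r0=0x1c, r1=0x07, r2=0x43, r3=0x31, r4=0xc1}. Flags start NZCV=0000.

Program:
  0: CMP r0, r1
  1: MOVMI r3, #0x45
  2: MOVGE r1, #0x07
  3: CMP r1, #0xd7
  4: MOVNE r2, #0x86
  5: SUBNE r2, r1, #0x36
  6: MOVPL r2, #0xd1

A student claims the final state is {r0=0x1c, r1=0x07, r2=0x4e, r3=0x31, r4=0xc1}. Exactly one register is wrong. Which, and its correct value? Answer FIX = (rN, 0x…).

[0] flags=0010 → (cmp)
[1] flags=0010 MI?F → skip
[2] flags=0010 GE?T → r1=0x07
[3] flags=0000 → (cmp)
[4] flags=0000 NE?T → r2=0x86
[5] flags=0000 NE?T → r2=0xd1
[6] flags=0000 PL?T → r2=0xd1

FIX = (r2, 0xd1)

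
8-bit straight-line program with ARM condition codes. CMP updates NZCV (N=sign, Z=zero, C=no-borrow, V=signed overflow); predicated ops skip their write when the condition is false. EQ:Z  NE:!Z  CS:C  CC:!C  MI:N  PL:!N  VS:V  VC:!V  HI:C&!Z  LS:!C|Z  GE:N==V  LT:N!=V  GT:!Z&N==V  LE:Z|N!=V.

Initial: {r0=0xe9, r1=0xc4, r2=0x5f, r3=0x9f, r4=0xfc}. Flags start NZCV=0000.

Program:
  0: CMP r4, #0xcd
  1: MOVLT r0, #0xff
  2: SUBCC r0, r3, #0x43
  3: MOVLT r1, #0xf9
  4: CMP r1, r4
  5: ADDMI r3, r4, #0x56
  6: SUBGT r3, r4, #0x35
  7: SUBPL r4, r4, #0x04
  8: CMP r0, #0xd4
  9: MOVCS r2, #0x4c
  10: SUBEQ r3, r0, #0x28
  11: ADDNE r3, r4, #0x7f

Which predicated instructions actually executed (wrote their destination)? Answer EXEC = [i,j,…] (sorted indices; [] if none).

EXEC = [5,9,11]

[0] flags=0010 → (cmp)
[1] flags=0010 LT?F → skip
[2] flags=0010 CC?F → skip
[3] flags=0010 LT?F → skip
[4] flags=1000 → (cmp)
[5] flags=1000 MI?T → r3=0x52
[6] flags=1000 GT?F → skip
[7] flags=1000 PL?F → skip
[8] flags=0010 → (cmp)
[9] flags=0010 CS?T → r2=0x4c
[10] flags=0010 EQ?F → skip
[11] flags=0010 NE?T → r3=0x7b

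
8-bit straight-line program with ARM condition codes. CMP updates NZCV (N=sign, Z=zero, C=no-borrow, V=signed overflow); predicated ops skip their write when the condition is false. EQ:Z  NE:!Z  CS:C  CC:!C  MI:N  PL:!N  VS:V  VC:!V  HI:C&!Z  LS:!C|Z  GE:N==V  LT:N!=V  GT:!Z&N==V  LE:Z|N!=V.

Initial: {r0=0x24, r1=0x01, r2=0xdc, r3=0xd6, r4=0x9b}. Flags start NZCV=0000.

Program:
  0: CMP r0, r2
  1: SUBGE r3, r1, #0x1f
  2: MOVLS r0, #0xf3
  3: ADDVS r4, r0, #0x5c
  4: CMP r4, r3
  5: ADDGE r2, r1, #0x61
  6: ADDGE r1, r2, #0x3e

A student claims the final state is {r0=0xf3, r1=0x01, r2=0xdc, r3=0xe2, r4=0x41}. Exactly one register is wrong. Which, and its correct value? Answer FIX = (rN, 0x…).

FIX = (r4, 0x9b)

[0] flags=0000 → (cmp)
[1] flags=0000 GE?T → r3=0xe2
[2] flags=0000 LS?T → r0=0xf3
[3] flags=0000 VS?F → skip
[4] flags=1000 → (cmp)
[5] flags=1000 GE?F → skip
[6] flags=1000 GE?F → skip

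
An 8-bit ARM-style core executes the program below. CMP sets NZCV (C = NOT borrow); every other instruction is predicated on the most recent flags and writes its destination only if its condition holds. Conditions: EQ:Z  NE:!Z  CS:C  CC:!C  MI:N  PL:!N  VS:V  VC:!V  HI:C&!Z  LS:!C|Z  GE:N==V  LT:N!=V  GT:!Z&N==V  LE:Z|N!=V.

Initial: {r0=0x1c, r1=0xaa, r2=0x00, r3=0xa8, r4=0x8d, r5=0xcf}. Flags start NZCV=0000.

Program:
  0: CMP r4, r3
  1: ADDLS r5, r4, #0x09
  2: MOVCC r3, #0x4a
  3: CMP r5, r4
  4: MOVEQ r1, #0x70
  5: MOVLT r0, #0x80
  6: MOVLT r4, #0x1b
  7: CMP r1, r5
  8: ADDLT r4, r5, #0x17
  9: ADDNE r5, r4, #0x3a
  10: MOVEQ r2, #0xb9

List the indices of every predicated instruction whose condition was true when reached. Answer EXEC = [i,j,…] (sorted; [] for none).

EXEC = [1,2,9]

0: ✓ CMP  NZCV=1000
1: ✓ ADDLS  r5←0x96
2: ✓ MOVCC  r3←0x4a
3: ✓ CMP  NZCV=0010
4: · MOVEQ
5: · MOVLT
6: · MOVLT
7: ✓ CMP  NZCV=0010
8: · ADDLT
9: ✓ ADDNE  r5←0xc7
10: · MOVEQ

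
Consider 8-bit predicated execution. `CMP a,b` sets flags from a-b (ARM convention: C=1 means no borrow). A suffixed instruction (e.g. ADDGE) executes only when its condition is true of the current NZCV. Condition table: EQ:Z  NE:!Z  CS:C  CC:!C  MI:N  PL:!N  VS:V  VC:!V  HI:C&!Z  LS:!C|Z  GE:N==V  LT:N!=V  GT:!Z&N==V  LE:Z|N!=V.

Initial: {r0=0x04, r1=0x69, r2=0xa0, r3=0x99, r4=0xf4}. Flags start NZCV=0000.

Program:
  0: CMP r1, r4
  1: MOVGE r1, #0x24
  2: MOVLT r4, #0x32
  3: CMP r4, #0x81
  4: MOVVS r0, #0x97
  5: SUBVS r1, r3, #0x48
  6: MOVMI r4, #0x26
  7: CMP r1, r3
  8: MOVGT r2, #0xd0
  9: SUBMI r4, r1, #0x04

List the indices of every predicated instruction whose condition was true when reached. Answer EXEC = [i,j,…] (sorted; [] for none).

[0] flags=0000 → (cmp)
[1] flags=0000 GE?T → r1=0x24
[2] flags=0000 LT?F → skip
[3] flags=0010 → (cmp)
[4] flags=0010 VS?F → skip
[5] flags=0010 VS?F → skip
[6] flags=0010 MI?F → skip
[7] flags=1001 → (cmp)
[8] flags=1001 GT?T → r2=0xd0
[9] flags=1001 MI?T → r4=0x20

EXEC = [1,8,9]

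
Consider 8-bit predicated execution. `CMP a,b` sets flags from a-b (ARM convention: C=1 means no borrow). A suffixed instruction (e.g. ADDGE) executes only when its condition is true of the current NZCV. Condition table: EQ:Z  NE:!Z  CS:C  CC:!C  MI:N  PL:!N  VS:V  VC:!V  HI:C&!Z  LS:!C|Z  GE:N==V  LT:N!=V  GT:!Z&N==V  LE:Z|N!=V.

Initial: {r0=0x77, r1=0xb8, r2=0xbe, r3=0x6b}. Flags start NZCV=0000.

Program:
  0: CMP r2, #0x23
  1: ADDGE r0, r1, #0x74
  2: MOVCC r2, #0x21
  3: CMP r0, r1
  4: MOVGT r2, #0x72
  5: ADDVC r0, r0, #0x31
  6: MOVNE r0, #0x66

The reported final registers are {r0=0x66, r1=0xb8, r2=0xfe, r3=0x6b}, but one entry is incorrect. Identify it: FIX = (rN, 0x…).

0: ✓ CMP  NZCV=1010
1: · ADDGE
2: · MOVCC
3: ✓ CMP  NZCV=1001
4: ✓ MOVGT  r2←0x72
5: · ADDVC
6: ✓ MOVNE  r0←0x66

FIX = (r2, 0x72)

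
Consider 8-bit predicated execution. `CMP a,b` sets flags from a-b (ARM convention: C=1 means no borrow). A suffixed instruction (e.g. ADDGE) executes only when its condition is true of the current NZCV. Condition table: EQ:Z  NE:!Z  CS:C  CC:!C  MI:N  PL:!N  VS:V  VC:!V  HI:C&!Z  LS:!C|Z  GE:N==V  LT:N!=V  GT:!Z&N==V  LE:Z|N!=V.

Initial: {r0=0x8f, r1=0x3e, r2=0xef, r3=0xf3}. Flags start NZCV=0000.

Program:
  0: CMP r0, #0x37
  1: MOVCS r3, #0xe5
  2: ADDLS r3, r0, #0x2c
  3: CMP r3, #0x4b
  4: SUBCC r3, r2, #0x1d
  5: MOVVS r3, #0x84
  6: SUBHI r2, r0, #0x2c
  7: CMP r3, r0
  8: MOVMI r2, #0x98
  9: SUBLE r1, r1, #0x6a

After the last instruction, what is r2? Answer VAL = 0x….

0: ✓ CMP  NZCV=0011
1: ✓ MOVCS  r3←0xe5
2: · ADDLS
3: ✓ CMP  NZCV=1010
4: · SUBCC
5: · MOVVS
6: ✓ SUBHI  r2←0x63
7: ✓ CMP  NZCV=0010
8: · MOVMI
9: · SUBLE

VAL = 0x63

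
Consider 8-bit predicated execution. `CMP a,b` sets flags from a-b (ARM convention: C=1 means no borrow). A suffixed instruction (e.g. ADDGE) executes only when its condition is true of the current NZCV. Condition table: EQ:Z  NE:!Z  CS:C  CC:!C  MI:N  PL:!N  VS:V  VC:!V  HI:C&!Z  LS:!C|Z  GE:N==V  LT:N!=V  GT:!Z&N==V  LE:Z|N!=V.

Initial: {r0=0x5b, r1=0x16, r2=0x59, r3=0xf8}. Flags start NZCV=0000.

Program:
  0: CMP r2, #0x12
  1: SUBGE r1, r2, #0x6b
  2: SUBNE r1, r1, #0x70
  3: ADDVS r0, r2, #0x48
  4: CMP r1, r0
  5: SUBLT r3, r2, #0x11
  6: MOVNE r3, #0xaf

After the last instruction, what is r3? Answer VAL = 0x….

[0] flags=0010 → (cmp)
[1] flags=0010 GE?T → r1=0xee
[2] flags=0010 NE?T → r1=0x7e
[3] flags=0010 VS?F → skip
[4] flags=0010 → (cmp)
[5] flags=0010 LT?F → skip
[6] flags=0010 NE?T → r3=0xaf

VAL = 0xaf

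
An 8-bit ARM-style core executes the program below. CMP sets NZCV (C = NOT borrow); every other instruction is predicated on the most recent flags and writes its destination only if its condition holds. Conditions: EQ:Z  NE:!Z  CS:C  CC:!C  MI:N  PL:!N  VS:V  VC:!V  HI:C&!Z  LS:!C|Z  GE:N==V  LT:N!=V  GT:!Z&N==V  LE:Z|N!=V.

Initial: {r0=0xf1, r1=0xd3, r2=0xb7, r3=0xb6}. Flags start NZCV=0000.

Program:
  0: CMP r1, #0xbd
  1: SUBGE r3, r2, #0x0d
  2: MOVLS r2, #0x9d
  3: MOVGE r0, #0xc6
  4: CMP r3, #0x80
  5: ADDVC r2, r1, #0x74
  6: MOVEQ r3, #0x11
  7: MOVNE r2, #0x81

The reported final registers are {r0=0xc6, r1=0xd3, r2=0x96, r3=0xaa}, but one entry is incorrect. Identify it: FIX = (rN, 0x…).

FIX = (r2, 0x81)

[0] flags=0010 → (cmp)
[1] flags=0010 GE?T → r3=0xaa
[2] flags=0010 LS?F → skip
[3] flags=0010 GE?T → r0=0xc6
[4] flags=0010 → (cmp)
[5] flags=0010 VC?T → r2=0x47
[6] flags=0010 EQ?F → skip
[7] flags=0010 NE?T → r2=0x81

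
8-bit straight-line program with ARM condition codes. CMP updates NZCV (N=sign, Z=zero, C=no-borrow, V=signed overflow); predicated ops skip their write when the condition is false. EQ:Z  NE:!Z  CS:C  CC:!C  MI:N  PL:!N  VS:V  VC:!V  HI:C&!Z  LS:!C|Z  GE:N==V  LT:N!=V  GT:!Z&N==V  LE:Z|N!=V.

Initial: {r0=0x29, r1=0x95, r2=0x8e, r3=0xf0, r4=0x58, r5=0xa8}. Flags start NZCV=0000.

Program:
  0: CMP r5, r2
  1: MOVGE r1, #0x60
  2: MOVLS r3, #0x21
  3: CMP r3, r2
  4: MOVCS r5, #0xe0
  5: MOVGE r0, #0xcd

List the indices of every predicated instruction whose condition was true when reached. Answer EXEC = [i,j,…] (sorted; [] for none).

0: ✓ CMP  NZCV=0010
1: ✓ MOVGE  r1←0x60
2: · MOVLS
3: ✓ CMP  NZCV=0010
4: ✓ MOVCS  r5←0xe0
5: ✓ MOVGE  r0←0xcd

EXEC = [1,4,5]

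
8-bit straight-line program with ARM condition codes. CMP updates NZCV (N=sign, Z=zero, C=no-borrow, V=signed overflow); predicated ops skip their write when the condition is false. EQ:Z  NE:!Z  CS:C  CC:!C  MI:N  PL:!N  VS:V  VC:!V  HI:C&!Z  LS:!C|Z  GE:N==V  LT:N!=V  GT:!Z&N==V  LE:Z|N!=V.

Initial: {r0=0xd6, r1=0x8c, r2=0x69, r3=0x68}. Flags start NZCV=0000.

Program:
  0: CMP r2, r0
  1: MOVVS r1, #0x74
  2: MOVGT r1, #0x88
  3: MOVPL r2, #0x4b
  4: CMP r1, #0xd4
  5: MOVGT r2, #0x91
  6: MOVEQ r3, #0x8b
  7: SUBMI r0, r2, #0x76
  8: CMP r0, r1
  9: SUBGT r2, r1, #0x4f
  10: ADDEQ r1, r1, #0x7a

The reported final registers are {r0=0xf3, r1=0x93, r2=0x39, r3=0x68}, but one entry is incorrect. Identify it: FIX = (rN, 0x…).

FIX = (r1, 0x88)

0: ✓ CMP  NZCV=1001
1: ✓ MOVVS  r1←0x74
2: ✓ MOVGT  r1←0x88
3: · MOVPL
4: ✓ CMP  NZCV=1000
5: · MOVGT
6: · MOVEQ
7: ✓ SUBMI  r0←0xf3
8: ✓ CMP  NZCV=0010
9: ✓ SUBGT  r2←0x39
10: · ADDEQ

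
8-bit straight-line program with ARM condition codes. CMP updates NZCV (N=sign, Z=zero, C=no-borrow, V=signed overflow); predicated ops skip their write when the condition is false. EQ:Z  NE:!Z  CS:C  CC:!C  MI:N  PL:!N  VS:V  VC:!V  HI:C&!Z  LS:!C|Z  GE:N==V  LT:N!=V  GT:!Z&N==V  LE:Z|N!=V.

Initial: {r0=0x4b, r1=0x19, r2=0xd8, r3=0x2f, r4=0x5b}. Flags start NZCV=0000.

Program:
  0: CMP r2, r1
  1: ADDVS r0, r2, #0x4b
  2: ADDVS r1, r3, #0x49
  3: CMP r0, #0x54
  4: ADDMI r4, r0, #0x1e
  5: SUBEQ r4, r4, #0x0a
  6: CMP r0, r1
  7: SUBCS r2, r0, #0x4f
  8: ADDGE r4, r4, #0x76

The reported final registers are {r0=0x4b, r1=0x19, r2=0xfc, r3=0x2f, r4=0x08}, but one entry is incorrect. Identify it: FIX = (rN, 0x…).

[0] flags=1010 → (cmp)
[1] flags=1010 VS?F → skip
[2] flags=1010 VS?F → skip
[3] flags=1000 → (cmp)
[4] flags=1000 MI?T → r4=0x69
[5] flags=1000 EQ?F → skip
[6] flags=0010 → (cmp)
[7] flags=0010 CS?T → r2=0xfc
[8] flags=0010 GE?T → r4=0xdf

FIX = (r4, 0xdf)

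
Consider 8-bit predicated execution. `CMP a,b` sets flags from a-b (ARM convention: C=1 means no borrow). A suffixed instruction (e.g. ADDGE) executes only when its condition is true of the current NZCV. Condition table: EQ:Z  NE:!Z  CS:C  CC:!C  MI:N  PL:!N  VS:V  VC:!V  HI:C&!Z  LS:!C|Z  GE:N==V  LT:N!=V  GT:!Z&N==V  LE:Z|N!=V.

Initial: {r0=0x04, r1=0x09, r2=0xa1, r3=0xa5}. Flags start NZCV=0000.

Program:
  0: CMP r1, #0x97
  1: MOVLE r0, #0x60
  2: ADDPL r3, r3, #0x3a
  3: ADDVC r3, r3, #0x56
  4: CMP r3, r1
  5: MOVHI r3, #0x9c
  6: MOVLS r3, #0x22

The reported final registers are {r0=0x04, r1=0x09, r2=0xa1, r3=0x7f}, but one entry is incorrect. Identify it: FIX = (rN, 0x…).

FIX = (r3, 0x9c)

[0] flags=0000 → (cmp)
[1] flags=0000 LE?F → skip
[2] flags=0000 PL?T → r3=0xdf
[3] flags=0000 VC?T → r3=0x35
[4] flags=0010 → (cmp)
[5] flags=0010 HI?T → r3=0x9c
[6] flags=0010 LS?F → skip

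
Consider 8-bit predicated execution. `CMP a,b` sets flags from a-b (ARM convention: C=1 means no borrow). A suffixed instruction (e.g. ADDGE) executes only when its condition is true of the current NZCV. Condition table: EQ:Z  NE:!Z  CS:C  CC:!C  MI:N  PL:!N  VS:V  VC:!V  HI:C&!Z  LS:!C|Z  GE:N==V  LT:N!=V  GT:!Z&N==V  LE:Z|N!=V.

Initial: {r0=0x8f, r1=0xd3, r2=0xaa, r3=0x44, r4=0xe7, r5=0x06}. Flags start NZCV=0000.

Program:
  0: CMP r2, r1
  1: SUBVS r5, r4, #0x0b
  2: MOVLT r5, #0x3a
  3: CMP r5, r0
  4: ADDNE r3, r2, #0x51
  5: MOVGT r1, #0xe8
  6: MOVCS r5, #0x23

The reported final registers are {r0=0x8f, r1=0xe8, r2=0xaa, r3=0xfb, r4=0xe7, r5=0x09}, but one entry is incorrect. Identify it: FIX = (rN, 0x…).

FIX = (r5, 0x3a)

[0] flags=1000 → (cmp)
[1] flags=1000 VS?F → skip
[2] flags=1000 LT?T → r5=0x3a
[3] flags=1001 → (cmp)
[4] flags=1001 NE?T → r3=0xfb
[5] flags=1001 GT?T → r1=0xe8
[6] flags=1001 CS?F → skip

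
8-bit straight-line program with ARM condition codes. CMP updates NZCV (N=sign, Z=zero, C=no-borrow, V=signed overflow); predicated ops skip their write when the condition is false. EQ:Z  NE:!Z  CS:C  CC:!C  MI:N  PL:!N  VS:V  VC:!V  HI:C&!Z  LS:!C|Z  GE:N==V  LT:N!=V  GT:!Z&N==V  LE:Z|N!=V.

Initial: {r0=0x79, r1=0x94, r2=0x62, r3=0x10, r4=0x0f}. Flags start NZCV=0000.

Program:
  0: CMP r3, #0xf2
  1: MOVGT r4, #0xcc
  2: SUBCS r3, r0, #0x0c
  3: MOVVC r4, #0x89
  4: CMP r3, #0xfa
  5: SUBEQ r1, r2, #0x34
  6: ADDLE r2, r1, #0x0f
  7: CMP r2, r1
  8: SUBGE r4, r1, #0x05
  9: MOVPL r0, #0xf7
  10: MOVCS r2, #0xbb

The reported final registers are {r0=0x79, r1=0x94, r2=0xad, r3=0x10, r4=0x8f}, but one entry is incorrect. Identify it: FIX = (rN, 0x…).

[0] flags=0000 → (cmp)
[1] flags=0000 GT?T → r4=0xcc
[2] flags=0000 CS?F → skip
[3] flags=0000 VC?T → r4=0x89
[4] flags=0000 → (cmp)
[5] flags=0000 EQ?F → skip
[6] flags=0000 LE?F → skip
[7] flags=1001 → (cmp)
[8] flags=1001 GE?T → r4=0x8f
[9] flags=1001 PL?F → skip
[10] flags=1001 CS?F → skip

FIX = (r2, 0x62)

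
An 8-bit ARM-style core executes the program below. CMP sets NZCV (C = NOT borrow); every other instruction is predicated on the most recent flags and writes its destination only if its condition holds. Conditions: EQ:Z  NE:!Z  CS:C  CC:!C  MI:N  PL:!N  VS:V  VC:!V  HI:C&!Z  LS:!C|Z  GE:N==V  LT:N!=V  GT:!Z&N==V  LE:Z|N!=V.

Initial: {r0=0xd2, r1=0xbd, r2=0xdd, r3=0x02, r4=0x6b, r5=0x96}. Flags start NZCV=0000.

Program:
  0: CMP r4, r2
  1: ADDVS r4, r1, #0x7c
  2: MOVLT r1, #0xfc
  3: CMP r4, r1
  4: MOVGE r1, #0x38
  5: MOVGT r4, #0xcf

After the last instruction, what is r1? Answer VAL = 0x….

0: ✓ CMP  NZCV=1001
1: ✓ ADDVS  r4←0x39
2: · MOVLT
3: ✓ CMP  NZCV=0000
4: ✓ MOVGE  r1←0x38
5: ✓ MOVGT  r4←0xcf

VAL = 0x38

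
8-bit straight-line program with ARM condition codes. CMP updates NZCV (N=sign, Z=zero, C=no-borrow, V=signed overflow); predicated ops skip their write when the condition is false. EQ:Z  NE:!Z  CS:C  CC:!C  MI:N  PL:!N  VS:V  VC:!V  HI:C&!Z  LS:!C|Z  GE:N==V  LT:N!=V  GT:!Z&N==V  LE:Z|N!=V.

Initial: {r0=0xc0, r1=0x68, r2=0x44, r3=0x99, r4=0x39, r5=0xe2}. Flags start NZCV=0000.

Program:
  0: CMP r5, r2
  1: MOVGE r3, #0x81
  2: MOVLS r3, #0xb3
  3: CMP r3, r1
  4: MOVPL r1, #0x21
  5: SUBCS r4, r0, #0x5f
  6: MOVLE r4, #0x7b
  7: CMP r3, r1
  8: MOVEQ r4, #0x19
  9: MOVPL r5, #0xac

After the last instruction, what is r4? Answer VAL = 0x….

0: ✓ CMP  NZCV=1010
1: · MOVGE
2: · MOVLS
3: ✓ CMP  NZCV=0011
4: ✓ MOVPL  r1←0x21
5: ✓ SUBCS  r4←0x61
6: ✓ MOVLE  r4←0x7b
7: ✓ CMP  NZCV=0011
8: · MOVEQ
9: ✓ MOVPL  r5←0xac

VAL = 0x7b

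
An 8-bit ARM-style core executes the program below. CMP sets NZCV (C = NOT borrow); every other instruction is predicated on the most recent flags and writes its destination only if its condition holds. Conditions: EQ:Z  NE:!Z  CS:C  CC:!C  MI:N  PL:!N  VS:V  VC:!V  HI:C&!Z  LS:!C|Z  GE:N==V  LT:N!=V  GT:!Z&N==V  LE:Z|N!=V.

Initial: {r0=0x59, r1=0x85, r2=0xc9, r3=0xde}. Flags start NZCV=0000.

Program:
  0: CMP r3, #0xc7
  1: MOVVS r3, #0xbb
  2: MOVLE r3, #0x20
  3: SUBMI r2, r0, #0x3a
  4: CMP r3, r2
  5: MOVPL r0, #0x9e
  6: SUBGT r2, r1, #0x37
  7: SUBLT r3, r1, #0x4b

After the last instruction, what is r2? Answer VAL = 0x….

0: ✓ CMP  NZCV=0010
1: · MOVVS
2: · MOVLE
3: · SUBMI
4: ✓ CMP  NZCV=0010
5: ✓ MOVPL  r0←0x9e
6: ✓ SUBGT  r2←0x4e
7: · SUBLT

VAL = 0x4e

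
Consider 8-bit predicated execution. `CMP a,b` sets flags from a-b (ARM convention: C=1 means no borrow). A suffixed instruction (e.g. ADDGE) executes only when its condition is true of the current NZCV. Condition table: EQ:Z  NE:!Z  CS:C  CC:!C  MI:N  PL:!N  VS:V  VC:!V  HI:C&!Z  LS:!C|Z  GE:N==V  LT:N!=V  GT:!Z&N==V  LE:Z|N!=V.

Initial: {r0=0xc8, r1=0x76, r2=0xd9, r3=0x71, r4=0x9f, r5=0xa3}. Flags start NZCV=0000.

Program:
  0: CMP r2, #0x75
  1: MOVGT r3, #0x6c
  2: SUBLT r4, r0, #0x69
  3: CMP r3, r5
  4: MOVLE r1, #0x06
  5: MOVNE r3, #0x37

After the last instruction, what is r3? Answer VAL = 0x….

VAL = 0x37

[0] flags=0011 → (cmp)
[1] flags=0011 GT?F → skip
[2] flags=0011 LT?T → r4=0x5f
[3] flags=1001 → (cmp)
[4] flags=1001 LE?F → skip
[5] flags=1001 NE?T → r3=0x37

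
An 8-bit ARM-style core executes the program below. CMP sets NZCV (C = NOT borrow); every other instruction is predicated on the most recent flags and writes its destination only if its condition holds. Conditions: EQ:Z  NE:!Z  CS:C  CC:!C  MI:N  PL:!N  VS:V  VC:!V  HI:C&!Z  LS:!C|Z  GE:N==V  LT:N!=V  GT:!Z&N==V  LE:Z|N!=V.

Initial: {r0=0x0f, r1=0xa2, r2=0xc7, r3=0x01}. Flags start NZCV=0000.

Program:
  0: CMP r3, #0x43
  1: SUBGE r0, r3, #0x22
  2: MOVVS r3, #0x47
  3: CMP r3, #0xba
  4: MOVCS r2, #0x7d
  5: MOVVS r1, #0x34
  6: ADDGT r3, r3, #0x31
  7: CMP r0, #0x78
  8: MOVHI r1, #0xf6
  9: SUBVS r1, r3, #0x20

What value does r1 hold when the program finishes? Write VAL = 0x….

VAL = 0xa2

0: ✓ CMP  NZCV=1000
1: · SUBGE
2: · MOVVS
3: ✓ CMP  NZCV=0000
4: · MOVCS
5: · MOVVS
6: ✓ ADDGT  r3←0x32
7: ✓ CMP  NZCV=1000
8: · MOVHI
9: · SUBVS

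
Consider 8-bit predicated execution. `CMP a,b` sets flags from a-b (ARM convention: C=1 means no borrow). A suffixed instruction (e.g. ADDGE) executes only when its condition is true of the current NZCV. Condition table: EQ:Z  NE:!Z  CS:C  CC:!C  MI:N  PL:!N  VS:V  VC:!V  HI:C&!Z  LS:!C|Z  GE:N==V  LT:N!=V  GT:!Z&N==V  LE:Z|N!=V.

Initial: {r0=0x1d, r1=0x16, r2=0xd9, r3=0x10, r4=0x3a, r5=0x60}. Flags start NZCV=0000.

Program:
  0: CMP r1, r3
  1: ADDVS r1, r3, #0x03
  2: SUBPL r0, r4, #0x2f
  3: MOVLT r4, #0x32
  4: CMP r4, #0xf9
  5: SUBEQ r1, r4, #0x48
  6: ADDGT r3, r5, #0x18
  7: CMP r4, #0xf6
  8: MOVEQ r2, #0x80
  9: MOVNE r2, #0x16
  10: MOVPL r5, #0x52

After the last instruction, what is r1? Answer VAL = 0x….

VAL = 0x16

0: ✓ CMP  NZCV=0010
1: · ADDVS
2: ✓ SUBPL  r0←0x0b
3: · MOVLT
4: ✓ CMP  NZCV=0000
5: · SUBEQ
6: ✓ ADDGT  r3←0x78
7: ✓ CMP  NZCV=0000
8: · MOVEQ
9: ✓ MOVNE  r2←0x16
10: ✓ MOVPL  r5←0x52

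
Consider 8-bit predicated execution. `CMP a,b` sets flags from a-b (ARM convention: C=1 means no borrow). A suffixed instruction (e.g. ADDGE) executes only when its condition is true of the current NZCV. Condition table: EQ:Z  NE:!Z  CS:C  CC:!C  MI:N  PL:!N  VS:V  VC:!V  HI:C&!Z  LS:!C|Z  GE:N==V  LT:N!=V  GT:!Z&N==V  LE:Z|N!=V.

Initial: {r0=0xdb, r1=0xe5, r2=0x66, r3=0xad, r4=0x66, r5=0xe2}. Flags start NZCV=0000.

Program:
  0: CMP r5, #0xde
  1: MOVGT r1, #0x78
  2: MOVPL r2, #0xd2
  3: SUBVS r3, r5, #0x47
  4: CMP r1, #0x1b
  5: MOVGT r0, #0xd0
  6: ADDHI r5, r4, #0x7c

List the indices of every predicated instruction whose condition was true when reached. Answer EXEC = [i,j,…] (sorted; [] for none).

[0] flags=0010 → (cmp)
[1] flags=0010 GT?T → r1=0x78
[2] flags=0010 PL?T → r2=0xd2
[3] flags=0010 VS?F → skip
[4] flags=0010 → (cmp)
[5] flags=0010 GT?T → r0=0xd0
[6] flags=0010 HI?T → r5=0xe2

EXEC = [1,2,5,6]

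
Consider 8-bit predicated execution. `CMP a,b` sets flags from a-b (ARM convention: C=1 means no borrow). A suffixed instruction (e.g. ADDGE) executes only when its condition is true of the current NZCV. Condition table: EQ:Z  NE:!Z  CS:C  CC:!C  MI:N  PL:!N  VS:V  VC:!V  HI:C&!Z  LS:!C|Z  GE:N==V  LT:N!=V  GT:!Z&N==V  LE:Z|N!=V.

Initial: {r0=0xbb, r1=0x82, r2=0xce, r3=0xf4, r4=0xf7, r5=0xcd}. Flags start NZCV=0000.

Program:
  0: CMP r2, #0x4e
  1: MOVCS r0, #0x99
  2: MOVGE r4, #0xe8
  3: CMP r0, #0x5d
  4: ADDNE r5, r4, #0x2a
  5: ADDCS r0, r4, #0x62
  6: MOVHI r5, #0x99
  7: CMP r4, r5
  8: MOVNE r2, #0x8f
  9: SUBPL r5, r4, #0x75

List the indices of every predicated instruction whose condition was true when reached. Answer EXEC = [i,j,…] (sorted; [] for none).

EXEC = [1,4,5,6,8,9]

[0] flags=1010 → (cmp)
[1] flags=1010 CS?T → r0=0x99
[2] flags=1010 GE?F → skip
[3] flags=0011 → (cmp)
[4] flags=0011 NE?T → r5=0x21
[5] flags=0011 CS?T → r0=0x59
[6] flags=0011 HI?T → r5=0x99
[7] flags=0010 → (cmp)
[8] flags=0010 NE?T → r2=0x8f
[9] flags=0010 PL?T → r5=0x82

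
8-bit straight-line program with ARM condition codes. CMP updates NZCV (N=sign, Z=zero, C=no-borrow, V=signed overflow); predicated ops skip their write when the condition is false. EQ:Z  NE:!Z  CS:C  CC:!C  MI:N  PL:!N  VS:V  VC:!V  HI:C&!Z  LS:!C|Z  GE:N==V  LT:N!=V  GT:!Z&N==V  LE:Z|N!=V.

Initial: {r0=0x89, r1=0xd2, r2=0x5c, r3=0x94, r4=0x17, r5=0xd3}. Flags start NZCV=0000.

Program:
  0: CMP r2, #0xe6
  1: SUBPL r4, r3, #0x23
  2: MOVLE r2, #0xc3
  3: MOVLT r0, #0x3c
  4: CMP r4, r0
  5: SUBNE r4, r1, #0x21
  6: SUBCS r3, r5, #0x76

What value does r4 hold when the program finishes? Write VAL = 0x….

0: ✓ CMP  NZCV=0000
1: ✓ SUBPL  r4←0x71
2: · MOVLE
3: · MOVLT
4: ✓ CMP  NZCV=1001
5: ✓ SUBNE  r4←0xb1
6: · SUBCS

VAL = 0xb1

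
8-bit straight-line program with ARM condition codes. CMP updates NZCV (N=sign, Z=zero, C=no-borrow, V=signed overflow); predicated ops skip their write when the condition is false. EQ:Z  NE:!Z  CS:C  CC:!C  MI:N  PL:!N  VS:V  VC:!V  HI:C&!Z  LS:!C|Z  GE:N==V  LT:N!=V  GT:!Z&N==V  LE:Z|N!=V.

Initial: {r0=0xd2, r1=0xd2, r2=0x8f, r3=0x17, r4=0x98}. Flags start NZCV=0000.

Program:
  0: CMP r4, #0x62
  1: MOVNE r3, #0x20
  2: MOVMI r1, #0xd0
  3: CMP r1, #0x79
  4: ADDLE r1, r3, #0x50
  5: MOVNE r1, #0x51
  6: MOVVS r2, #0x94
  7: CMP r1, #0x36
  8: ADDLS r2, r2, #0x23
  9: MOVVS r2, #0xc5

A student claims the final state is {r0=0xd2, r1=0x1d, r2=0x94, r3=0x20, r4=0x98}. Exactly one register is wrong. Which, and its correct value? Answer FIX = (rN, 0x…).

[0] flags=0011 → (cmp)
[1] flags=0011 NE?T → r3=0x20
[2] flags=0011 MI?F → skip
[3] flags=0011 → (cmp)
[4] flags=0011 LE?T → r1=0x70
[5] flags=0011 NE?T → r1=0x51
[6] flags=0011 VS?T → r2=0x94
[7] flags=0010 → (cmp)
[8] flags=0010 LS?F → skip
[9] flags=0010 VS?F → skip

FIX = (r1, 0x51)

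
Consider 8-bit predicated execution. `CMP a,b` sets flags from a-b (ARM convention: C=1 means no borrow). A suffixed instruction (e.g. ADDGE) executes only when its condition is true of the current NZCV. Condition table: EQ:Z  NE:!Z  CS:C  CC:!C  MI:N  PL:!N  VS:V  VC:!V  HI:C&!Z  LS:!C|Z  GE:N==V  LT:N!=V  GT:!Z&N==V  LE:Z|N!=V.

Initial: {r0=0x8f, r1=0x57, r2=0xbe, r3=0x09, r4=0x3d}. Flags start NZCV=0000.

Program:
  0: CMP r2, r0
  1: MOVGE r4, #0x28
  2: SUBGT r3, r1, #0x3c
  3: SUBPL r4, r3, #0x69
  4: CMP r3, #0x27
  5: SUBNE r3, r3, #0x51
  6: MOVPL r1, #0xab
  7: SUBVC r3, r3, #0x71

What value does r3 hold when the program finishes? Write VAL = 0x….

0: ✓ CMP  NZCV=0010
1: ✓ MOVGE  r4←0x28
2: ✓ SUBGT  r3←0x1b
3: ✓ SUBPL  r4←0xb2
4: ✓ CMP  NZCV=1000
5: ✓ SUBNE  r3←0xca
6: · MOVPL
7: ✓ SUBVC  r3←0x59

VAL = 0x59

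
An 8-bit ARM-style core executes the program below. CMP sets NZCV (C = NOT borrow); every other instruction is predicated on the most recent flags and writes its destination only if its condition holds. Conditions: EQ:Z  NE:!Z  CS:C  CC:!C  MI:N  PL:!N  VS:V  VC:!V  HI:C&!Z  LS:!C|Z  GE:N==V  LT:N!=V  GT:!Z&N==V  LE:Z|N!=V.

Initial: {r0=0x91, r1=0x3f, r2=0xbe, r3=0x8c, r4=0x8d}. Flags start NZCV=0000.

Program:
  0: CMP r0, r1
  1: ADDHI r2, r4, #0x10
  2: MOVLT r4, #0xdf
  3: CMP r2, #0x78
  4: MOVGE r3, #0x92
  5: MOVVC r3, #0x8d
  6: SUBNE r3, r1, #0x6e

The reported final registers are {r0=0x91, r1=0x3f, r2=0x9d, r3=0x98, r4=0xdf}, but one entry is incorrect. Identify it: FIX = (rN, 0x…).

[0] flags=0011 → (cmp)
[1] flags=0011 HI?T → r2=0x9d
[2] flags=0011 LT?T → r4=0xdf
[3] flags=0011 → (cmp)
[4] flags=0011 GE?F → skip
[5] flags=0011 VC?F → skip
[6] flags=0011 NE?T → r3=0xd1

FIX = (r3, 0xd1)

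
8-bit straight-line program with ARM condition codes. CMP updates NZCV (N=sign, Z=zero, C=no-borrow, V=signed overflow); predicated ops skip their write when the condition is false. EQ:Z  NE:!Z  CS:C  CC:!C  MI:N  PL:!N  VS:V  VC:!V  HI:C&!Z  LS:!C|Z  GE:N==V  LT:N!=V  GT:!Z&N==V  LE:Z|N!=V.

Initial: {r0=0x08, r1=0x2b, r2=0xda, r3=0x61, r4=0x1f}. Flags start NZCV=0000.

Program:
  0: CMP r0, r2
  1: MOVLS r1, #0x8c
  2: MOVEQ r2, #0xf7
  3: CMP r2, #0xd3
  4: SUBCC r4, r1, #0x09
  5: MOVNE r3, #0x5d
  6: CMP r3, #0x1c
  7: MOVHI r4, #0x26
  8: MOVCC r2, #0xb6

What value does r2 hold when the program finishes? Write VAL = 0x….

VAL = 0xda

0: ✓ CMP  NZCV=0000
1: ✓ MOVLS  r1←0x8c
2: · MOVEQ
3: ✓ CMP  NZCV=0010
4: · SUBCC
5: ✓ MOVNE  r3←0x5d
6: ✓ CMP  NZCV=0010
7: ✓ MOVHI  r4←0x26
8: · MOVCC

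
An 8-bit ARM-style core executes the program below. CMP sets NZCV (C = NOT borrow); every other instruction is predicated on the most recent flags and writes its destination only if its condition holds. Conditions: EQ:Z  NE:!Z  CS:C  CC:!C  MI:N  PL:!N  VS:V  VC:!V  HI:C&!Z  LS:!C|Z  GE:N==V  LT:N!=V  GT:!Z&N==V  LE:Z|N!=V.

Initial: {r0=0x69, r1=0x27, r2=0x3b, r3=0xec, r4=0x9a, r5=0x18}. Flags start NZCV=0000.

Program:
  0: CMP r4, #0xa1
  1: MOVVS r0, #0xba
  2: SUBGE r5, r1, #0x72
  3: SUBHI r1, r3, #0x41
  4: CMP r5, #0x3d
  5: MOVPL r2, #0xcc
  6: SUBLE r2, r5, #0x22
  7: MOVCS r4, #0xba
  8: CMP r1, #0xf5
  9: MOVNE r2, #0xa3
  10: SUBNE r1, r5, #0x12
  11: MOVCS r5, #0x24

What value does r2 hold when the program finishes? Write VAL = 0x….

VAL = 0xa3

0: ✓ CMP  NZCV=1000
1: · MOVVS
2: · SUBGE
3: · SUBHI
4: ✓ CMP  NZCV=1000
5: · MOVPL
6: ✓ SUBLE  r2←0xf6
7: · MOVCS
8: ✓ CMP  NZCV=0000
9: ✓ MOVNE  r2←0xa3
10: ✓ SUBNE  r1←0x06
11: · MOVCS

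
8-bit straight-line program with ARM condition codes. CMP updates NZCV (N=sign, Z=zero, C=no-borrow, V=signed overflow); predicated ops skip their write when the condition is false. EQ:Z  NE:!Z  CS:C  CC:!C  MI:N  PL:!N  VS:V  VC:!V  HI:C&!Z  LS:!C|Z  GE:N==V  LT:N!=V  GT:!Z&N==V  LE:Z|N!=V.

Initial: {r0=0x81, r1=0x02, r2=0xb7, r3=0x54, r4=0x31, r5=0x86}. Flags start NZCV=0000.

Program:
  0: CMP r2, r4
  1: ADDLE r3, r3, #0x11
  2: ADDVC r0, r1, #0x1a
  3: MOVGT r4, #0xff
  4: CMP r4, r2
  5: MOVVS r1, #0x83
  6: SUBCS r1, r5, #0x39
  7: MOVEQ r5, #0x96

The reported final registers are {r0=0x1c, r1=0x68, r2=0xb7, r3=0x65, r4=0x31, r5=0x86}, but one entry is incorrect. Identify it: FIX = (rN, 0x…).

FIX = (r1, 0x02)

0: ✓ CMP  NZCV=1010
1: ✓ ADDLE  r3←0x65
2: ✓ ADDVC  r0←0x1c
3: · MOVGT
4: ✓ CMP  NZCV=0000
5: · MOVVS
6: · SUBCS
7: · MOVEQ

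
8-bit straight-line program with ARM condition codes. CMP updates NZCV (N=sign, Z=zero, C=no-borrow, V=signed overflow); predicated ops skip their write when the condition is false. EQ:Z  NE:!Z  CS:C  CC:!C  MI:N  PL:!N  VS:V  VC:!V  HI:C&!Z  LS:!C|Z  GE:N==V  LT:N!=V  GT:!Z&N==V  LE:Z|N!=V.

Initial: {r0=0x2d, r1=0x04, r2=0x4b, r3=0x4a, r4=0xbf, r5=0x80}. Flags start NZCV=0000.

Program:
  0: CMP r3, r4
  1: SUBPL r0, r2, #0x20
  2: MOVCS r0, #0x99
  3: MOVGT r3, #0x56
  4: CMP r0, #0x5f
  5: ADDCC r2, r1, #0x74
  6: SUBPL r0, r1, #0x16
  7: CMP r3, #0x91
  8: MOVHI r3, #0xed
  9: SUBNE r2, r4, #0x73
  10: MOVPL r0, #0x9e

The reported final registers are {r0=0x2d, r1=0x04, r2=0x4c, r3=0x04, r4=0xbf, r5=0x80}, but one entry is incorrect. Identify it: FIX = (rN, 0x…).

0: ✓ CMP  NZCV=1001
1: · SUBPL
2: · MOVCS
3: ✓ MOVGT  r3←0x56
4: ✓ CMP  NZCV=1000
5: ✓ ADDCC  r2←0x78
6: · SUBPL
7: ✓ CMP  NZCV=1001
8: · MOVHI
9: ✓ SUBNE  r2←0x4c
10: · MOVPL

FIX = (r3, 0x56)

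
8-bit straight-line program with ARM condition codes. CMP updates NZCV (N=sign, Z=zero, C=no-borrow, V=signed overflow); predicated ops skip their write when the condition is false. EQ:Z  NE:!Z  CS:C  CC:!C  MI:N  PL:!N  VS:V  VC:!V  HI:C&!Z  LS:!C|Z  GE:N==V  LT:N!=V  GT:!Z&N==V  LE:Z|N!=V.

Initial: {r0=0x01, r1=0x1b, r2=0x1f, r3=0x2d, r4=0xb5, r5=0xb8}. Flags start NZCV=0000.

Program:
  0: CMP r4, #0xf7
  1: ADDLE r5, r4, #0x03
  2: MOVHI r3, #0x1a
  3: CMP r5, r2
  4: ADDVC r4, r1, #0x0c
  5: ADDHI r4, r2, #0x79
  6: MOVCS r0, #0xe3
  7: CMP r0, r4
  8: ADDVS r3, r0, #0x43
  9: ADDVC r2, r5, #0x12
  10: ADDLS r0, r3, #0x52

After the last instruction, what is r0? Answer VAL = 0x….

[0] flags=1000 → (cmp)
[1] flags=1000 LE?T → r5=0xb8
[2] flags=1000 HI?F → skip
[3] flags=1010 → (cmp)
[4] flags=1010 VC?T → r4=0x27
[5] flags=1010 HI?T → r4=0x98
[6] flags=1010 CS?T → r0=0xe3
[7] flags=0010 → (cmp)
[8] flags=0010 VS?F → skip
[9] flags=0010 VC?T → r2=0xca
[10] flags=0010 LS?F → skip

VAL = 0xe3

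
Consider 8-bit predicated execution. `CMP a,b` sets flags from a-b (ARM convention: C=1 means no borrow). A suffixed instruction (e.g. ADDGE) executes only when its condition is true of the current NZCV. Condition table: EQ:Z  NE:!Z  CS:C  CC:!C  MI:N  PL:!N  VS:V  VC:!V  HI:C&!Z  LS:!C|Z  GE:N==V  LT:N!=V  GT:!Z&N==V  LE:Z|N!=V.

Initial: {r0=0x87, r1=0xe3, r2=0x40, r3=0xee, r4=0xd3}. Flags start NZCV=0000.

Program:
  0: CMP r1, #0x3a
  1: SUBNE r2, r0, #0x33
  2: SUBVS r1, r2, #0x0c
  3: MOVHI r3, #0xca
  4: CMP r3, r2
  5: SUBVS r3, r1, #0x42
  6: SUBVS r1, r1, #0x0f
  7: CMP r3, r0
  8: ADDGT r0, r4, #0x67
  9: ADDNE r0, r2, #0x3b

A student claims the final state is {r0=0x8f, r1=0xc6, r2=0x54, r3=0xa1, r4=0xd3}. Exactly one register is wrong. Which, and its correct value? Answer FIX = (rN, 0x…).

[0] flags=1010 → (cmp)
[1] flags=1010 NE?T → r2=0x54
[2] flags=1010 VS?F → skip
[3] flags=1010 HI?T → r3=0xca
[4] flags=0011 → (cmp)
[5] flags=0011 VS?T → r3=0xa1
[6] flags=0011 VS?T → r1=0xd4
[7] flags=0010 → (cmp)
[8] flags=0010 GT?T → r0=0x3a
[9] flags=0010 NE?T → r0=0x8f

FIX = (r1, 0xd4)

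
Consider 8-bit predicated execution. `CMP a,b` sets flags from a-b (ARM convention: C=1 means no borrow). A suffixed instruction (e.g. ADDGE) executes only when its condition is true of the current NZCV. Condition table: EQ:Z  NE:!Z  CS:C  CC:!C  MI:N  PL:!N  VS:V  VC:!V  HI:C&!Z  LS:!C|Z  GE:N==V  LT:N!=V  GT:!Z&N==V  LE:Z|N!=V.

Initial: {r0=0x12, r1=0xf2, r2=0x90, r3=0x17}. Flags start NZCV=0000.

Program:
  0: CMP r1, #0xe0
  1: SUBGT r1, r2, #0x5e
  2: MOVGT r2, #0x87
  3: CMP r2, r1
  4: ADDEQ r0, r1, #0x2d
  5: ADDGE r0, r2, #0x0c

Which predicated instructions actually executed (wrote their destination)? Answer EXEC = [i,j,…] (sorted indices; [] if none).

0: ✓ CMP  NZCV=0010
1: ✓ SUBGT  r1←0x32
2: ✓ MOVGT  r2←0x87
3: ✓ CMP  NZCV=0011
4: · ADDEQ
5: · ADDGE

EXEC = [1,2]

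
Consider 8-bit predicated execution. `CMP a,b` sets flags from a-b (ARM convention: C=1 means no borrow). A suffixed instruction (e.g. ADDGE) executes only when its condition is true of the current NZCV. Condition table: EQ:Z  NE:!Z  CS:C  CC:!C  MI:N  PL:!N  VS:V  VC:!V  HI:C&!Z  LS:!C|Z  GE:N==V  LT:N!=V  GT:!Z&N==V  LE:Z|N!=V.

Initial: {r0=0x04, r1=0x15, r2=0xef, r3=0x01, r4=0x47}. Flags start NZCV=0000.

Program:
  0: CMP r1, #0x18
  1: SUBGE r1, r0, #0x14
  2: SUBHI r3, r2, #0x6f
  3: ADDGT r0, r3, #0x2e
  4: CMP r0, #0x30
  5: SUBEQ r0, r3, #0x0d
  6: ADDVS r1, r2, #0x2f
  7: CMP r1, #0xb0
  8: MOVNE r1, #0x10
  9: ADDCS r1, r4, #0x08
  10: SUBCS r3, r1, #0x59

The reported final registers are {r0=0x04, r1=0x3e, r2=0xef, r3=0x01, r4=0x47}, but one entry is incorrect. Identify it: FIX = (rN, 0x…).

FIX = (r1, 0x10)

0: ✓ CMP  NZCV=1000
1: · SUBGE
2: · SUBHI
3: · ADDGT
4: ✓ CMP  NZCV=1000
5: · SUBEQ
6: · ADDVS
7: ✓ CMP  NZCV=0000
8: ✓ MOVNE  r1←0x10
9: · ADDCS
10: · SUBCS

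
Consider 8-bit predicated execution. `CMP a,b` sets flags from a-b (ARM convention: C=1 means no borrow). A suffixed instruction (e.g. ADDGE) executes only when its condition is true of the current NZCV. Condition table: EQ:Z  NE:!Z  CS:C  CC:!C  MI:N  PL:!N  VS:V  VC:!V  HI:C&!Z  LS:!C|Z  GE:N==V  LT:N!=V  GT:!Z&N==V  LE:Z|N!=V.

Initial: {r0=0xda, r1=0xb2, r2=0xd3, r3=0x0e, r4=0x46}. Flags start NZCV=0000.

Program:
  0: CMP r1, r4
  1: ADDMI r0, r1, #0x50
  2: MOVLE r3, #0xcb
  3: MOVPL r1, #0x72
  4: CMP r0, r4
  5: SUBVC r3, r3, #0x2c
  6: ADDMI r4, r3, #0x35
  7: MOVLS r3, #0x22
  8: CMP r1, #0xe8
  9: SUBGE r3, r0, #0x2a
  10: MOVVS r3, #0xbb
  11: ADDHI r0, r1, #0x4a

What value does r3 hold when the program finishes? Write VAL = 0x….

0: ✓ CMP  NZCV=0011
1: · ADDMI
2: ✓ MOVLE  r3←0xcb
3: ✓ MOVPL  r1←0x72
4: ✓ CMP  NZCV=1010
5: ✓ SUBVC  r3←0x9f
6: ✓ ADDMI  r4←0xd4
7: · MOVLS
8: ✓ CMP  NZCV=1001
9: ✓ SUBGE  r3←0xb0
10: ✓ MOVVS  r3←0xbb
11: · ADDHI

VAL = 0xbb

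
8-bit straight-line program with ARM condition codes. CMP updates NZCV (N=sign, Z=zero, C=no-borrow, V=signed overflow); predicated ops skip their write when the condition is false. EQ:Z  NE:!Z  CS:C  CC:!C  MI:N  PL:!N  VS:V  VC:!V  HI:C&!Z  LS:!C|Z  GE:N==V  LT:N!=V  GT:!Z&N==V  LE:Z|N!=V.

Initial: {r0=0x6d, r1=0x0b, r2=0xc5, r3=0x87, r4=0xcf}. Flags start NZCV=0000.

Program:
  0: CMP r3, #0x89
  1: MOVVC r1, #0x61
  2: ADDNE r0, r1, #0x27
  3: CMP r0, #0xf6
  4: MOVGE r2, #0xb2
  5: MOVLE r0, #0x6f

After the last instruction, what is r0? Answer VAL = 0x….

VAL = 0x6f

0: ✓ CMP  NZCV=1000
1: ✓ MOVVC  r1←0x61
2: ✓ ADDNE  r0←0x88
3: ✓ CMP  NZCV=1000
4: · MOVGE
5: ✓ MOVLE  r0←0x6f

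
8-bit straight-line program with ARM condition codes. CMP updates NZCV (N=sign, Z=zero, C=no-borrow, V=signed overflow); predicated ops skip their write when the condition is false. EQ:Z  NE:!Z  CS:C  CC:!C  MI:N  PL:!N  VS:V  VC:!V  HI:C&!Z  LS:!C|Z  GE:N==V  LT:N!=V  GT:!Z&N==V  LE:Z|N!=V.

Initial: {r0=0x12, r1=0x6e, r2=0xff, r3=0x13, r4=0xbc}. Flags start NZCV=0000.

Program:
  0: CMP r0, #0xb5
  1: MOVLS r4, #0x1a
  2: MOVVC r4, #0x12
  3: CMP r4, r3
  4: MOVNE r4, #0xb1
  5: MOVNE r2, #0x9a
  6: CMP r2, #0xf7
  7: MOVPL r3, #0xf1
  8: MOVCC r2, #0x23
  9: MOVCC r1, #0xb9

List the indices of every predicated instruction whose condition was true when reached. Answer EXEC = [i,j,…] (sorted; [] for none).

[0] flags=0000 → (cmp)
[1] flags=0000 LS?T → r4=0x1a
[2] flags=0000 VC?T → r4=0x12
[3] flags=1000 → (cmp)
[4] flags=1000 NE?T → r4=0xb1
[5] flags=1000 NE?T → r2=0x9a
[6] flags=1000 → (cmp)
[7] flags=1000 PL?F → skip
[8] flags=1000 CC?T → r2=0x23
[9] flags=1000 CC?T → r1=0xb9

EXEC = [1,2,4,5,8,9]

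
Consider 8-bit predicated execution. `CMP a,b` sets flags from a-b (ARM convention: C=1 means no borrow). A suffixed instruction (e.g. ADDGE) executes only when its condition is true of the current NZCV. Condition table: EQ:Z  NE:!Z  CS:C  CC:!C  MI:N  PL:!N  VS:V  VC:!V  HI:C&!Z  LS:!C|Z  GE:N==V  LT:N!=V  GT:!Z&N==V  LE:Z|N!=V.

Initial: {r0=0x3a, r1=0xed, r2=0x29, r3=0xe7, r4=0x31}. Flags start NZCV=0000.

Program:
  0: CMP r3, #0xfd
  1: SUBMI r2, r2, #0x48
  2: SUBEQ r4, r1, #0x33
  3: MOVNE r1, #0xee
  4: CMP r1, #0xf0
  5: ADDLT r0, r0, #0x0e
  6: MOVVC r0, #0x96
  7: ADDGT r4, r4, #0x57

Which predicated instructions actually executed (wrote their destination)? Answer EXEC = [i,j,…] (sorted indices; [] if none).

EXEC = [1,3,5,6]

0: ✓ CMP  NZCV=1000
1: ✓ SUBMI  r2←0xe1
2: · SUBEQ
3: ✓ MOVNE  r1←0xee
4: ✓ CMP  NZCV=1000
5: ✓ ADDLT  r0←0x48
6: ✓ MOVVC  r0←0x96
7: · ADDGT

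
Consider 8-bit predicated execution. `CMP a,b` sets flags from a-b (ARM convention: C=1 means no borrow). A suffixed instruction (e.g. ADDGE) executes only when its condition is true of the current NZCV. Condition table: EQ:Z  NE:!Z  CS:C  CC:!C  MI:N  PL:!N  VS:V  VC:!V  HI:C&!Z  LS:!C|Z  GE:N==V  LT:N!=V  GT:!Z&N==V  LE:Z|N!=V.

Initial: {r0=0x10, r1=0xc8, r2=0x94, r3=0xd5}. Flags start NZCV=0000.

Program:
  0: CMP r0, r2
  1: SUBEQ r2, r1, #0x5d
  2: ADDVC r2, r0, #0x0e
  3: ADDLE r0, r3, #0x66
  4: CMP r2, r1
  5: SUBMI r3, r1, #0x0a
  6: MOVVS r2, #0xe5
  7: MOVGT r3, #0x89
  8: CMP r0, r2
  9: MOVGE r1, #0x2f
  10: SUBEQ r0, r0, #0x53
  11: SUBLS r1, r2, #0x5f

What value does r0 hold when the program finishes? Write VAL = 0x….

[0] flags=0000 → (cmp)
[1] flags=0000 EQ?F → skip
[2] flags=0000 VC?T → r2=0x1e
[3] flags=0000 LE?F → skip
[4] flags=0000 → (cmp)
[5] flags=0000 MI?F → skip
[6] flags=0000 VS?F → skip
[7] flags=0000 GT?T → r3=0x89
[8] flags=1000 → (cmp)
[9] flags=1000 GE?F → skip
[10] flags=1000 EQ?F → skip
[11] flags=1000 LS?T → r1=0xbf

VAL = 0x10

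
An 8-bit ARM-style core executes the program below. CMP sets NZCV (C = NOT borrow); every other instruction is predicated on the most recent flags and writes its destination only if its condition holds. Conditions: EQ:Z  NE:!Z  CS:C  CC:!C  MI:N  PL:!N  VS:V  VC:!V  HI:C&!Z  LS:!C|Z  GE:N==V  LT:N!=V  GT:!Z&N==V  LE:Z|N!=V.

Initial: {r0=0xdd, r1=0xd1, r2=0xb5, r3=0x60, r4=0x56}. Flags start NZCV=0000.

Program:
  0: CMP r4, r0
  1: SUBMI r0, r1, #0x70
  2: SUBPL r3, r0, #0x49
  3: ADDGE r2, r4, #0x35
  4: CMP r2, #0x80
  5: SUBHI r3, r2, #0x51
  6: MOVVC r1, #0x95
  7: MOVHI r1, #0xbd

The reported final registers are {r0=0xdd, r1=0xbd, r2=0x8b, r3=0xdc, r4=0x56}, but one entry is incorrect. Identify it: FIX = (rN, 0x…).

FIX = (r3, 0x3a)

0: ✓ CMP  NZCV=0000
1: · SUBMI
2: ✓ SUBPL  r3←0x94
3: ✓ ADDGE  r2←0x8b
4: ✓ CMP  NZCV=0010
5: ✓ SUBHI  r3←0x3a
6: ✓ MOVVC  r1←0x95
7: ✓ MOVHI  r1←0xbd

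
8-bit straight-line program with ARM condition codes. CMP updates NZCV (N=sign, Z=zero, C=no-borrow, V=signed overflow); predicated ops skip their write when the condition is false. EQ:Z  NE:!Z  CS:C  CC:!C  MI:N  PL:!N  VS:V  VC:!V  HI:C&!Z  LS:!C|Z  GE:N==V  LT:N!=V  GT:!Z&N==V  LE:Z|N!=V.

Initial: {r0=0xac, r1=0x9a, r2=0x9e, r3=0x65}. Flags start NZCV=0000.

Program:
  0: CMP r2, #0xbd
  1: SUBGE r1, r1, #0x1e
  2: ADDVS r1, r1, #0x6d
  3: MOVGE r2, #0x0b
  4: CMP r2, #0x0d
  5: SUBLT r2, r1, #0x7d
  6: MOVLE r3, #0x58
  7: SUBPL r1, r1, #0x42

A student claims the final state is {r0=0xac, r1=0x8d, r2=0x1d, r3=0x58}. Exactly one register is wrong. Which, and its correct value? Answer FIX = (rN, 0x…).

[0] flags=1000 → (cmp)
[1] flags=1000 GE?F → skip
[2] flags=1000 VS?F → skip
[3] flags=1000 GE?F → skip
[4] flags=1010 → (cmp)
[5] flags=1010 LT?T → r2=0x1d
[6] flags=1010 LE?T → r3=0x58
[7] flags=1010 PL?F → skip

FIX = (r1, 0x9a)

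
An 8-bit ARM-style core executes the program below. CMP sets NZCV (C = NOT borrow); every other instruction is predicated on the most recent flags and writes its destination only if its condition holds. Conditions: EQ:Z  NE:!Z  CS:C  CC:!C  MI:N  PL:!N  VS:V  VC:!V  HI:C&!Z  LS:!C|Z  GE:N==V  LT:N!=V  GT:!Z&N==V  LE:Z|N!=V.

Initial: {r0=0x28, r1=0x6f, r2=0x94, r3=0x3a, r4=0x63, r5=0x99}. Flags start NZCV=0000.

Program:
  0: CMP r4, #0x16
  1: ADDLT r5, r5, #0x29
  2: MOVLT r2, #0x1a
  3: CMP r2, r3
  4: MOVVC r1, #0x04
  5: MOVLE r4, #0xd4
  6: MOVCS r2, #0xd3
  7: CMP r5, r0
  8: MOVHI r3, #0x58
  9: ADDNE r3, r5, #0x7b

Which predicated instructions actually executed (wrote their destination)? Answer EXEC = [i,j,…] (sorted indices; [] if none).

EXEC = [5,6,8,9]

0: ✓ CMP  NZCV=0010
1: · ADDLT
2: · MOVLT
3: ✓ CMP  NZCV=0011
4: · MOVVC
5: ✓ MOVLE  r4←0xd4
6: ✓ MOVCS  r2←0xd3
7: ✓ CMP  NZCV=0011
8: ✓ MOVHI  r3←0x58
9: ✓ ADDNE  r3←0x14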